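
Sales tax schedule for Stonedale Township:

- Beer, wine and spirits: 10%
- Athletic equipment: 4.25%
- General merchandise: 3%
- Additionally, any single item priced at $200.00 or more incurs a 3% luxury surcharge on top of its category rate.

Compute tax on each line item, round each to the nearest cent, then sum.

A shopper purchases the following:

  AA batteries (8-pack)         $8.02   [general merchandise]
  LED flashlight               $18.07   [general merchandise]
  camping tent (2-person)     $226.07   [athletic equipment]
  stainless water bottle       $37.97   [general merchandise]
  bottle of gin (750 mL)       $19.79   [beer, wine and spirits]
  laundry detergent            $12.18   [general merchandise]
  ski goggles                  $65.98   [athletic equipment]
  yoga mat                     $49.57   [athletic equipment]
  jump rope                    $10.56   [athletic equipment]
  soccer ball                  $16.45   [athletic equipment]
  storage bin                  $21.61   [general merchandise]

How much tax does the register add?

AA batteries (8-pack) $8.02: general merchandise → 3% → $0.24
LED flashlight $18.07: general merchandise → 3% → $0.54
Camping tent (2-person) $226.07: athletic equipment → 4.25% + 3% surcharge = 7.25% → $16.39
Stainless water bottle $37.97: general merchandise → 3% → $1.14
Bottle of gin (750 mL) $19.79: beer, wine and spirits → 10% → $1.98
Laundry detergent $12.18: general merchandise → 3% → $0.37
Ski goggles $65.98: athletic equipment → 4.25% → $2.80
Yoga mat $49.57: athletic equipment → 4.25% → $2.11
Jump rope $10.56: athletic equipment → 4.25% → $0.45
Soccer ball $16.45: athletic equipment → 4.25% → $0.70
Storage bin $21.61: general merchandise → 3% → $0.65
Total tax = $0.24 + $0.54 + $16.39 + $1.14 + $1.98 + $0.37 + $2.80 + $2.11 + $0.45 + $0.70 + $0.65 = $27.37

$27.37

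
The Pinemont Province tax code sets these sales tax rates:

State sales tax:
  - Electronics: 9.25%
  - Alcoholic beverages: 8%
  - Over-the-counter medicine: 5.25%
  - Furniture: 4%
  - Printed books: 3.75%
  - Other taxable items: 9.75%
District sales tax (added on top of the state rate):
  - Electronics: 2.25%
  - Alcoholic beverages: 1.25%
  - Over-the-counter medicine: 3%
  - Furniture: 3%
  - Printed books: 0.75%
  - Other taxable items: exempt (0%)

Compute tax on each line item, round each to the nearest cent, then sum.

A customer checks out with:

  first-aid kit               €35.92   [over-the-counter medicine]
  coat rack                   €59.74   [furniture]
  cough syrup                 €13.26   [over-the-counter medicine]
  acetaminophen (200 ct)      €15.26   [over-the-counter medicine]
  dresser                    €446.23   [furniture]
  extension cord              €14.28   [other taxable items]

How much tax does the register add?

€42.12

First-aid kit €35.92: over-the-counter medicine → 5.25% + 3% district = 8.25% → €2.96
Coat rack €59.74: furniture → 4% + 3% district = 7% → €4.18
Cough syrup €13.26: over-the-counter medicine → 5.25% + 3% district = 8.25% → €1.09
Acetaminophen (200 ct) €15.26: over-the-counter medicine → 5.25% + 3% district = 8.25% → €1.26
Dresser €446.23: furniture → 4% + 3% district = 7% → €31.24
Extension cord €14.28: other taxable items → 9.75% + 0% district = 9.75% → €1.39
Total tax = €2.96 + €4.18 + €1.09 + €1.26 + €31.24 + €1.39 = €42.12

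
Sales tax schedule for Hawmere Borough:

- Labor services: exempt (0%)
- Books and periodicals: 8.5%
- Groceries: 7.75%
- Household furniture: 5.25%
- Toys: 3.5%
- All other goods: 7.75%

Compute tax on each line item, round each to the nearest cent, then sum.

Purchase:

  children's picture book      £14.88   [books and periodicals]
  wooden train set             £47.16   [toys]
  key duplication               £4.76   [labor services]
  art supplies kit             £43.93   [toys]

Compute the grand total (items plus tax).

£115.18

Children's picture book £14.88: books and periodicals → 8.5% → £1.26
Wooden train set £47.16: toys → 3.5% → £1.65
Key duplication £4.76: labor services → 0% → £0.00
Art supplies kit £43.93: toys → 3.5% → £1.54
Subtotal = £110.73; tax = £4.45; total due = £115.18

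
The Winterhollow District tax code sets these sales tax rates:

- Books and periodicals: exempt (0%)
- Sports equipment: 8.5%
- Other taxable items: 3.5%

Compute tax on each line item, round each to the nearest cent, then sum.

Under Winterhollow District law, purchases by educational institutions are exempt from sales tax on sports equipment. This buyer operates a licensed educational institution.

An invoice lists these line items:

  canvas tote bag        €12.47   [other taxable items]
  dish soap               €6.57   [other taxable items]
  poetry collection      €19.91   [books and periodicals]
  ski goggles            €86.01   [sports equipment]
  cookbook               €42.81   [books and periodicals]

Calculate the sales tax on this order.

€0.67

Canvas tote bag €12.47: other taxable items → 3.5% → €0.44
Dish soap €6.57: other taxable items → 3.5% → €0.23
Poetry collection €19.91: books and periodicals → 0% → €0.00
Ski goggles €86.01: sports equipment, buyer-exempt → 0% → €0.00
Cookbook €42.81: books and periodicals → 0% → €0.00
Total tax = €0.44 + €0.23 = €0.67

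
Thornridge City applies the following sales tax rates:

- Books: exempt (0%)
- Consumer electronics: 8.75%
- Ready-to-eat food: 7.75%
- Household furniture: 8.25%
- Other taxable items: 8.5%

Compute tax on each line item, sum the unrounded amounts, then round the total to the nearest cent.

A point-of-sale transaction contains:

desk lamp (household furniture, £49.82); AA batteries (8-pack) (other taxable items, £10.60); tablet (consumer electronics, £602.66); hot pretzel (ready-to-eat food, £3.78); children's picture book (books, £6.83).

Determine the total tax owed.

£58.04

Desk lamp £49.82: household furniture → 8.25% → £4.11015
AA batteries (8-pack) £10.60: other taxable items → 8.5% → £0.901
Tablet £602.66: consumer electronics → 8.75% → £52.73275
Hot pretzel £3.78: ready-to-eat food → 7.75% → £0.29295
Children's picture book £6.83: books → 0% → £0.00
Unrounded tax sum = £58.03685 → £58.04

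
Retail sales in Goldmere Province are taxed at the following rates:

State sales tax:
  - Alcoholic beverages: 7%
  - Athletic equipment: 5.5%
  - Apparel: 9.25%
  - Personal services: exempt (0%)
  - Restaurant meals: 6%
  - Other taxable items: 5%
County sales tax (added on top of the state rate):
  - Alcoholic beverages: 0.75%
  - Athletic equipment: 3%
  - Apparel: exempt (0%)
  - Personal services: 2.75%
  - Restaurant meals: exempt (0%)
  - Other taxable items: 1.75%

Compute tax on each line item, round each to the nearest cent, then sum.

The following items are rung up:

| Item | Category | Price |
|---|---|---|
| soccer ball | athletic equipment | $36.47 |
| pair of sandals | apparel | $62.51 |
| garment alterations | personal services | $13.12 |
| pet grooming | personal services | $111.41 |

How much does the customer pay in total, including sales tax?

$235.81

Soccer ball $36.47: athletic equipment → 5.5% + 3% county = 8.5% → $3.10
Pair of sandals $62.51: apparel → 9.25% + 0% county = 9.25% → $5.78
Garment alterations $13.12: personal services → 0% + 2.75% county = 2.75% → $0.36
Pet grooming $111.41: personal services → 0% + 2.75% county = 2.75% → $3.06
Subtotal = $223.51; tax = $12.30; total due = $235.81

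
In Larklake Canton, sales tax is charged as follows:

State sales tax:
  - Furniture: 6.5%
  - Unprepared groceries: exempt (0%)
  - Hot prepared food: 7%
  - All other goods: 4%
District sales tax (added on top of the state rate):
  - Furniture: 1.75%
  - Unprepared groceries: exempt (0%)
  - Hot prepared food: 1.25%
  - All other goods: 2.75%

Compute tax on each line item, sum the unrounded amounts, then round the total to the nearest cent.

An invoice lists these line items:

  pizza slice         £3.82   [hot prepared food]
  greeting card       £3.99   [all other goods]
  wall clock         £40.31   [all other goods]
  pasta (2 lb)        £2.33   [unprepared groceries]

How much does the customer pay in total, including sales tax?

£53.76

Pizza slice £3.82: hot prepared food → 7% + 1.25% district = 8.25% → £0.31515
Greeting card £3.99: all other goods → 4% + 2.75% district = 6.75% → £0.269325
Wall clock £40.31: all other goods → 4% + 2.75% district = 6.75% → £2.720925
Pasta (2 lb) £2.33: unprepared groceries → 0% + 0% district = 0% → £0.00
Subtotal = £50.45; unrounded tax = £3.3054 → £3.31; total due = £53.76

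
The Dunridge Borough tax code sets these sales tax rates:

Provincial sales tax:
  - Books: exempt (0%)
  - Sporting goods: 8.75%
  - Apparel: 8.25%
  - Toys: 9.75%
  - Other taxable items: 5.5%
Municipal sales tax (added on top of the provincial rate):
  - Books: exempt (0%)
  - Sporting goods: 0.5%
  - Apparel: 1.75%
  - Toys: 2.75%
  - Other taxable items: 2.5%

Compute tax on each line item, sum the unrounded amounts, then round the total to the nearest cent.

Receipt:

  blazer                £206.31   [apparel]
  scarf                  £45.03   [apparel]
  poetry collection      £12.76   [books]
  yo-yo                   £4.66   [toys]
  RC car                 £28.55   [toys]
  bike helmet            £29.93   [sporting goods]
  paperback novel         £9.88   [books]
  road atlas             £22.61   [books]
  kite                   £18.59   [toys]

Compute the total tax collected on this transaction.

Blazer £206.31: apparel → 8.25% + 1.75% municipal = 10% → £20.631
Scarf £45.03: apparel → 8.25% + 1.75% municipal = 10% → £4.503
Poetry collection £12.76: books → 0% + 0% municipal = 0% → £0.00
Yo-yo £4.66: toys → 9.75% + 2.75% municipal = 12.5% → £0.5825
RC car £28.55: toys → 9.75% + 2.75% municipal = 12.5% → £3.56875
Bike helmet £29.93: sporting goods → 8.75% + 0.5% municipal = 9.25% → £2.768525
Paperback novel £9.88: books → 0% + 0% municipal = 0% → £0.00
Road atlas £22.61: books → 0% + 0% municipal = 0% → £0.00
Kite £18.59: toys → 9.75% + 2.75% municipal = 12.5% → £2.32375
Unrounded tax sum = £34.377525 → £34.38

£34.38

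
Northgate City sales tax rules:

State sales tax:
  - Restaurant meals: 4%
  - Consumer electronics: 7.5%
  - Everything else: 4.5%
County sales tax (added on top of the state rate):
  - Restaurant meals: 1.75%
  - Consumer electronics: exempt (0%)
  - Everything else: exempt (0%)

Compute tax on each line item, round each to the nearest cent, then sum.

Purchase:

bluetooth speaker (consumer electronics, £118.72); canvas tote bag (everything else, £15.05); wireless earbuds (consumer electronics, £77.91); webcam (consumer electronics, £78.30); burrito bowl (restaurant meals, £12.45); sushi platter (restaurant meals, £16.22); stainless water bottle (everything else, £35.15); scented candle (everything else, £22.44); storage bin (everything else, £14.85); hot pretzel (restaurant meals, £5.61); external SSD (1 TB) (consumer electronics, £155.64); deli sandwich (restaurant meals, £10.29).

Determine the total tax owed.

£38.78

Bluetooth speaker £118.72: consumer electronics → 7.5% + 0% county = 7.5% → £8.90
Canvas tote bag £15.05: everything else → 4.5% + 0% county = 4.5% → £0.68
Wireless earbuds £77.91: consumer electronics → 7.5% + 0% county = 7.5% → £5.84
Webcam £78.30: consumer electronics → 7.5% + 0% county = 7.5% → £5.87
Burrito bowl £12.45: restaurant meals → 4% + 1.75% county = 5.75% → £0.72
Sushi platter £16.22: restaurant meals → 4% + 1.75% county = 5.75% → £0.93
Stainless water bottle £35.15: everything else → 4.5% + 0% county = 4.5% → £1.58
Scented candle £22.44: everything else → 4.5% + 0% county = 4.5% → £1.01
Storage bin £14.85: everything else → 4.5% + 0% county = 4.5% → £0.67
Hot pretzel £5.61: restaurant meals → 4% + 1.75% county = 5.75% → £0.32
External SSD (1 TB) £155.64: consumer electronics → 7.5% + 0% county = 7.5% → £11.67
Deli sandwich £10.29: restaurant meals → 4% + 1.75% county = 5.75% → £0.59
Total tax = £8.90 + £0.68 + £5.84 + £5.87 + £0.72 + £0.93 + £1.58 + £1.01 + £0.67 + £0.32 + £11.67 + £0.59 = £38.78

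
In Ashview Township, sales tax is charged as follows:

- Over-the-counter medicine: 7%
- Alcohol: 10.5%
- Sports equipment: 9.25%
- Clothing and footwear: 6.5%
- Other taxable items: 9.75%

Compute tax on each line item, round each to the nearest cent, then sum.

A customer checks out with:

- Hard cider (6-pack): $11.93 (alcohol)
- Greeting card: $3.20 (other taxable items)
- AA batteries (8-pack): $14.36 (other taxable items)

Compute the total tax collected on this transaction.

$2.96

Hard cider (6-pack) $11.93: alcohol → 10.5% → $1.25
Greeting card $3.20: other taxable items → 9.75% → $0.31
AA batteries (8-pack) $14.36: other taxable items → 9.75% → $1.40
Total tax = $1.25 + $0.31 + $1.40 = $2.96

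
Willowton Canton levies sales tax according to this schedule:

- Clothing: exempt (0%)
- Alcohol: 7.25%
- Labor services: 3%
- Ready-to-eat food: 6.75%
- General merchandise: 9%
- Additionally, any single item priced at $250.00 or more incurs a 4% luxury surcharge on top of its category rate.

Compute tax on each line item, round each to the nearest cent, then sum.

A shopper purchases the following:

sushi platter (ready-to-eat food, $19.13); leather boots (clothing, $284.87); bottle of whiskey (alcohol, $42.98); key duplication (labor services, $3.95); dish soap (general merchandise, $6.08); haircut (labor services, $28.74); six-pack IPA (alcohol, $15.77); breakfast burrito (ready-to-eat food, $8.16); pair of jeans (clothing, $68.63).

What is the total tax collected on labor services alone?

Key duplication $3.95: labor services → 3% → $0.12
Haircut $28.74: labor services → 3% → $0.86
Tax on labor services = $0.12 + $0.86 = $0.98

$0.98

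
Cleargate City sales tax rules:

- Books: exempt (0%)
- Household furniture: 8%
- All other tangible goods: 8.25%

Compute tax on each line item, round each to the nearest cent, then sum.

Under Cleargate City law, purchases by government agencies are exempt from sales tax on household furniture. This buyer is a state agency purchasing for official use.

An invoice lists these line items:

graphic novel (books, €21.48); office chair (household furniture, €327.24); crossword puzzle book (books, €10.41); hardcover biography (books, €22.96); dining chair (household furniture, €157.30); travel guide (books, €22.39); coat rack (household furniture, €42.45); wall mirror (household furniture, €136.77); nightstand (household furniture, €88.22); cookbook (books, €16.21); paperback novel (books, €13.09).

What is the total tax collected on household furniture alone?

€0.00

Office chair €327.24: household furniture, buyer-exempt → 0% → €0.00
Dining chair €157.30: household furniture, buyer-exempt → 0% → €0.00
Coat rack €42.45: household furniture, buyer-exempt → 0% → €0.00
Wall mirror €136.77: household furniture, buyer-exempt → 0% → €0.00
Nightstand €88.22: household furniture, buyer-exempt → 0% → €0.00
Tax on household furniture = €0.00 + €0.00 + €0.00 + €0.00 + €0.00 = €0.00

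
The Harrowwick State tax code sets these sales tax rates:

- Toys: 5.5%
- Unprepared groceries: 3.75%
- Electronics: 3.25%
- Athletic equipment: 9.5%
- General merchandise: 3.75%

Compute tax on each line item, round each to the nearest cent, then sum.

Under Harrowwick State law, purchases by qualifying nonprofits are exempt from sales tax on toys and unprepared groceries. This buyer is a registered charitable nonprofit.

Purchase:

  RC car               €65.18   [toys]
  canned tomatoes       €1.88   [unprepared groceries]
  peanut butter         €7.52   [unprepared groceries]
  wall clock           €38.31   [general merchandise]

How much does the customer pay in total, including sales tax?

€114.33

RC car €65.18: toys, buyer-exempt → 0% → €0.00
Canned tomatoes €1.88: unprepared groceries, buyer-exempt → 0% → €0.00
Peanut butter €7.52: unprepared groceries, buyer-exempt → 0% → €0.00
Wall clock €38.31: general merchandise → 3.75% → €1.44
Subtotal = €112.89; tax = €1.44; total due = €114.33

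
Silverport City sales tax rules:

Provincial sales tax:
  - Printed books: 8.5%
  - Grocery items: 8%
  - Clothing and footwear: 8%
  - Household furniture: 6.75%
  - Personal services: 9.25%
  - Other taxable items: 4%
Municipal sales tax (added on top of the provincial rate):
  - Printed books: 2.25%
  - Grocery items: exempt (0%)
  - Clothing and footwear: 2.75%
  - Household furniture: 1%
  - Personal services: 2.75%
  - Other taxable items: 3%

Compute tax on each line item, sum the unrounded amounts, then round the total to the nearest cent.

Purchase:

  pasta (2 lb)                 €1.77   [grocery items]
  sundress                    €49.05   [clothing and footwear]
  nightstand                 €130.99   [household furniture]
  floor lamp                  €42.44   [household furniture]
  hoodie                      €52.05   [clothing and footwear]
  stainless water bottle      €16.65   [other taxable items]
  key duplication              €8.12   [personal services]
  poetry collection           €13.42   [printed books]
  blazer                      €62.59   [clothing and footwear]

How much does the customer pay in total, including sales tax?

Pasta (2 lb) €1.77: grocery items → 8% + 0% municipal = 8% → €0.1416
Sundress €49.05: clothing and footwear → 8% + 2.75% municipal = 10.75% → €5.272875
Nightstand €130.99: household furniture → 6.75% + 1% municipal = 7.75% → €10.151725
Floor lamp €42.44: household furniture → 6.75% + 1% municipal = 7.75% → €3.2891
Hoodie €52.05: clothing and footwear → 8% + 2.75% municipal = 10.75% → €5.595375
Stainless water bottle €16.65: other taxable items → 4% + 3% municipal = 7% → €1.1655
Key duplication €8.12: personal services → 9.25% + 2.75% municipal = 12% → €0.9744
Poetry collection €13.42: printed books → 8.5% + 2.25% municipal = 10.75% → €1.44265
Blazer €62.59: clothing and footwear → 8% + 2.75% municipal = 10.75% → €6.728425
Subtotal = €377.08; unrounded tax = €34.76165 → €34.76; total due = €411.84

€411.84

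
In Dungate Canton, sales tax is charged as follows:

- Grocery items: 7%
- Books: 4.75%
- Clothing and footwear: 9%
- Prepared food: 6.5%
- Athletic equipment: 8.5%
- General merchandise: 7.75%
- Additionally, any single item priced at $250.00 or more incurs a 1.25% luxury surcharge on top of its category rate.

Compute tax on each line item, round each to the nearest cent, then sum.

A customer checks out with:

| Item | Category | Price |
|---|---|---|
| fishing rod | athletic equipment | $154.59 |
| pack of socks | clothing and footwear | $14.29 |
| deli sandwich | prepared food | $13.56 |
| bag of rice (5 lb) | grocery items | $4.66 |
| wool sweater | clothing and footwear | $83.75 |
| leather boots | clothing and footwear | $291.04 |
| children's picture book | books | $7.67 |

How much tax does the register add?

Fishing rod $154.59: athletic equipment → 8.5% → $13.14
Pack of socks $14.29: clothing and footwear → 9% → $1.29
Deli sandwich $13.56: prepared food → 6.5% → $0.88
Bag of rice (5 lb) $4.66: grocery items → 7% → $0.33
Wool sweater $83.75: clothing and footwear → 9% → $7.54
Leather boots $291.04: clothing and footwear → 9% + 1.25% surcharge = 10.25% → $29.83
Children's picture book $7.67: books → 4.75% → $0.36
Total tax = $13.14 + $1.29 + $0.88 + $0.33 + $7.54 + $29.83 + $0.36 = $53.37

$53.37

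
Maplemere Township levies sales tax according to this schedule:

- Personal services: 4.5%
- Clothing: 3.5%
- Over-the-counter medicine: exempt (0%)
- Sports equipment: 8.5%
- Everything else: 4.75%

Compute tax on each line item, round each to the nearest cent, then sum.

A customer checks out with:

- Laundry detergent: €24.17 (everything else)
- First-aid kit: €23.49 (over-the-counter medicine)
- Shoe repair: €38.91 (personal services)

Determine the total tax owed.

Laundry detergent €24.17: everything else → 4.75% → €1.15
First-aid kit €23.49: over-the-counter medicine → 0% → €0.00
Shoe repair €38.91: personal services → 4.5% → €1.75
Total tax = €1.15 + €1.75 = €2.90

€2.90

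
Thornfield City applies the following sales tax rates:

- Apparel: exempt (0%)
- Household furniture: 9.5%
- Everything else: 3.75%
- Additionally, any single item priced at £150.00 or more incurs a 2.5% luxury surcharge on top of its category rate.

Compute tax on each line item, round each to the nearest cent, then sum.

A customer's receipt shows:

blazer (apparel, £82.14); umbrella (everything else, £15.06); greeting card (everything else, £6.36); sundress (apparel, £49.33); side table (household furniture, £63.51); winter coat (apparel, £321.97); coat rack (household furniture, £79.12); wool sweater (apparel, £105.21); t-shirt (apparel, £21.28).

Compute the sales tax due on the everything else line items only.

£0.80

Umbrella £15.06: everything else → 3.75% → £0.56
Greeting card £6.36: everything else → 3.75% → £0.24
Tax on everything else = £0.56 + £0.24 = £0.80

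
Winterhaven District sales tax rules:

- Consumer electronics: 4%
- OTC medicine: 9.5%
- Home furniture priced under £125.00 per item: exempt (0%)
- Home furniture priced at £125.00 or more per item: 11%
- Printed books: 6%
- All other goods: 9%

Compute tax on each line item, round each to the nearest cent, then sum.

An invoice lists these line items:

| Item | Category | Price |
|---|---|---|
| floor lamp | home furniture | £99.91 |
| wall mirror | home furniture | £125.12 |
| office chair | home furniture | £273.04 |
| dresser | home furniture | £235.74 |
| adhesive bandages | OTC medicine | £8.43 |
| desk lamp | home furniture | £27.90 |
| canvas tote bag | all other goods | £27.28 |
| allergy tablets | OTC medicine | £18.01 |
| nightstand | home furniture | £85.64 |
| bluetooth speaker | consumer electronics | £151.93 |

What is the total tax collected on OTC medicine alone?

£2.51

Adhesive bandages £8.43: OTC medicine → 9.5% → £0.80
Allergy tablets £18.01: OTC medicine → 9.5% → £1.71
Tax on OTC medicine = £0.80 + £1.71 = £2.51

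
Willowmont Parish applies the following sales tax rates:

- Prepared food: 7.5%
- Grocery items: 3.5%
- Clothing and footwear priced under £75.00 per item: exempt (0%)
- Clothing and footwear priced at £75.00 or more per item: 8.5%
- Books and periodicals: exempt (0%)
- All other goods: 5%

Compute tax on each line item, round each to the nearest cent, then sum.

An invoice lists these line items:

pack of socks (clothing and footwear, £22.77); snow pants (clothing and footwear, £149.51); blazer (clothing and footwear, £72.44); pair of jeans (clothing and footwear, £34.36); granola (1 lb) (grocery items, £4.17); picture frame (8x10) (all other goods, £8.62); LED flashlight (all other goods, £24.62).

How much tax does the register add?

£14.52

Pack of socks £22.77: clothing and footwear, under £75.00 → 0% → £0.00
Snow pants £149.51: clothing and footwear, £75.00 or more → 8.5% → £12.71
Blazer £72.44: clothing and footwear, under £75.00 → 0% → £0.00
Pair of jeans £34.36: clothing and footwear, under £75.00 → 0% → £0.00
Granola (1 lb) £4.17: grocery items → 3.5% → £0.15
Picture frame (8x10) £8.62: all other goods → 5% → £0.43
LED flashlight £24.62: all other goods → 5% → £1.23
Total tax = £12.71 + £0.15 + £0.43 + £1.23 = £14.52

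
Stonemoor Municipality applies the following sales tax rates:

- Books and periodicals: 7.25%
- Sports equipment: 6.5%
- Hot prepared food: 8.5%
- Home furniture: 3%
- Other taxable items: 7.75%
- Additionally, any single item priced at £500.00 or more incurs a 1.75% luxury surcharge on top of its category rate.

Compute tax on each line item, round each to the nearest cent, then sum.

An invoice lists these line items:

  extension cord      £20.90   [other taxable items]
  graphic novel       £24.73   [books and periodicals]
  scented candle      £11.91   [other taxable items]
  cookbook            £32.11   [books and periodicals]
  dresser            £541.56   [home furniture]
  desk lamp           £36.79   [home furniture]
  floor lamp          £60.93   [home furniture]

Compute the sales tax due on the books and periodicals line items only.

£4.12

Graphic novel £24.73: books and periodicals → 7.25% → £1.79
Cookbook £32.11: books and periodicals → 7.25% → £2.33
Tax on books and periodicals = £1.79 + £2.33 = £4.12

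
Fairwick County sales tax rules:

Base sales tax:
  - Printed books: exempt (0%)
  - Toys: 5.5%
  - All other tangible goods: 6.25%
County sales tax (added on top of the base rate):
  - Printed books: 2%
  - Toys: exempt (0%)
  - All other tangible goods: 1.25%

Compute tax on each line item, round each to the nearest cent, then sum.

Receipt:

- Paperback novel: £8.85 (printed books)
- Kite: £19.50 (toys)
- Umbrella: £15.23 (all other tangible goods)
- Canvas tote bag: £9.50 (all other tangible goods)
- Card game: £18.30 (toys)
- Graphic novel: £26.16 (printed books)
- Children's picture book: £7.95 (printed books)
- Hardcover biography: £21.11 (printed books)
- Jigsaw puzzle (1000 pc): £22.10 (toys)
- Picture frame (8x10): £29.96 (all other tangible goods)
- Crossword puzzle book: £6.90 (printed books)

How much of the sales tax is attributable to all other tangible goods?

Umbrella £15.23: all other tangible goods → 6.25% + 1.25% county = 7.5% → £1.14
Canvas tote bag £9.50: all other tangible goods → 6.25% + 1.25% county = 7.5% → £0.71
Picture frame (8x10) £29.96: all other tangible goods → 6.25% + 1.25% county = 7.5% → £2.25
Tax on all other tangible goods = £1.14 + £0.71 + £2.25 = £4.10

£4.10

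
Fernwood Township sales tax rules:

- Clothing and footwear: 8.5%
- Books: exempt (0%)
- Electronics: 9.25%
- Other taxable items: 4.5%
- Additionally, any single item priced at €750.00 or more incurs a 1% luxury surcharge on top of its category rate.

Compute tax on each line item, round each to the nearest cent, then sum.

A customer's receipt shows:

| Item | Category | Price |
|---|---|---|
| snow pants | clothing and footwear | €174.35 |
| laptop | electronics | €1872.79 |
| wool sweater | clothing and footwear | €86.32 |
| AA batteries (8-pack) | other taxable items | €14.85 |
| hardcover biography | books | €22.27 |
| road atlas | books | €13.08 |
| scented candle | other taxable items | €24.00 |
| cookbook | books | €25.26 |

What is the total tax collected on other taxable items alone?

AA batteries (8-pack) €14.85: other taxable items → 4.5% → €0.67
Scented candle €24.00: other taxable items → 4.5% → €1.08
Tax on other taxable items = €0.67 + €1.08 = €1.75

€1.75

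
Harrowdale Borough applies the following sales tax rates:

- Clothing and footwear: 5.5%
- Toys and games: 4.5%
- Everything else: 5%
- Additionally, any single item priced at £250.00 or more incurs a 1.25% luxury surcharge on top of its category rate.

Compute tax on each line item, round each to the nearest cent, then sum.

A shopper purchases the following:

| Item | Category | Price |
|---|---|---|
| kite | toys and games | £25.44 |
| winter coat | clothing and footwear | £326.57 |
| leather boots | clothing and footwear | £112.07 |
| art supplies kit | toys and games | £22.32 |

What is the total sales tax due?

Kite £25.44: toys and games → 4.5% → £1.14
Winter coat £326.57: clothing and footwear → 5.5% + 1.25% surcharge = 6.75% → £22.04
Leather boots £112.07: clothing and footwear → 5.5% → £6.16
Art supplies kit £22.32: toys and games → 4.5% → £1.00
Total tax = £1.14 + £22.04 + £6.16 + £1.00 = £30.34

£30.34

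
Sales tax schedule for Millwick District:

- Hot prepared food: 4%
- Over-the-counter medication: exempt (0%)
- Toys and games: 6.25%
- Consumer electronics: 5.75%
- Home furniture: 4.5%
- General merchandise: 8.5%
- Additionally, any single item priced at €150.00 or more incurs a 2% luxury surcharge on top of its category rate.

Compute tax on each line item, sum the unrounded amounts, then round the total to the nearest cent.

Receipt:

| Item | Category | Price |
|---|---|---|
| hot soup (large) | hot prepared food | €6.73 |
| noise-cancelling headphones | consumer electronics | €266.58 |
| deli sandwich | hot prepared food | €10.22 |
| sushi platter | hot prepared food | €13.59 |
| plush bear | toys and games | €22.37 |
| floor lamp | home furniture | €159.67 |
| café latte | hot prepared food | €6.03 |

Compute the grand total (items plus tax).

€519.09

Hot soup (large) €6.73: hot prepared food → 4% → €0.2692
Noise-cancelling headphones €266.58: consumer electronics → 5.75% + 2% surcharge = 7.75% → €20.65995
Deli sandwich €10.22: hot prepared food → 4% → €0.4088
Sushi platter €13.59: hot prepared food → 4% → €0.5436
Plush bear €22.37: toys and games → 6.25% → €1.398125
Floor lamp €159.67: home furniture → 4.5% + 2% surcharge = 6.5% → €10.37855
Café latte €6.03: hot prepared food → 4% → €0.2412
Subtotal = €485.19; unrounded tax = €33.899425 → €33.90; total due = €519.09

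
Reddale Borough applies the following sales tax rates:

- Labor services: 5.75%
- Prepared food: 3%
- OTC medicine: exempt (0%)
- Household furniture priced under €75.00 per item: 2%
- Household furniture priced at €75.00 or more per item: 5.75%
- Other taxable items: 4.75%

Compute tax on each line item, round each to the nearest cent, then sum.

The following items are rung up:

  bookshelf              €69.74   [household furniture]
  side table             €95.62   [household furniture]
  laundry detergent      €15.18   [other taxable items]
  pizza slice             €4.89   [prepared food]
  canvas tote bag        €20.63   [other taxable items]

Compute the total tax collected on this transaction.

€8.74

Bookshelf €69.74: household furniture, under €75.00 → 2% → €1.39
Side table €95.62: household furniture, €75.00 or more → 5.75% → €5.50
Laundry detergent €15.18: other taxable items → 4.75% → €0.72
Pizza slice €4.89: prepared food → 3% → €0.15
Canvas tote bag €20.63: other taxable items → 4.75% → €0.98
Total tax = €1.39 + €5.50 + €0.72 + €0.15 + €0.98 = €8.74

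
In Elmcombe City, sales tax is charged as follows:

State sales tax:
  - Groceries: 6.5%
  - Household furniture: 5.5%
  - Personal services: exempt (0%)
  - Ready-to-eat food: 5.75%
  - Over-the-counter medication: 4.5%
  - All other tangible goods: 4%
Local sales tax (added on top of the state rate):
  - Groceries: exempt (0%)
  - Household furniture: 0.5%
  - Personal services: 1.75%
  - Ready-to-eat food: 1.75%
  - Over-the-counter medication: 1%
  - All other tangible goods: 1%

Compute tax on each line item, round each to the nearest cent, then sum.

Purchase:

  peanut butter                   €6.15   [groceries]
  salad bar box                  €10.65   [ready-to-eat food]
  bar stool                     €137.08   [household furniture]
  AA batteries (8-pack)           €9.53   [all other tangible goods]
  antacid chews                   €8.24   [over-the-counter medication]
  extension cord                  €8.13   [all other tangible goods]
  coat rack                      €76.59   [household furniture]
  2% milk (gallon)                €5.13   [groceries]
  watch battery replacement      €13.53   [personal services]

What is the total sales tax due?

Peanut butter €6.15: groceries → 6.5% + 0% local = 6.5% → €0.40
Salad bar box €10.65: ready-to-eat food → 5.75% + 1.75% local = 7.5% → €0.80
Bar stool €137.08: household furniture → 5.5% + 0.5% local = 6% → €8.22
AA batteries (8-pack) €9.53: all other tangible goods → 4% + 1% local = 5% → €0.48
Antacid chews €8.24: over-the-counter medication → 4.5% + 1% local = 5.5% → €0.45
Extension cord €8.13: all other tangible goods → 4% + 1% local = 5% → €0.41
Coat rack €76.59: household furniture → 5.5% + 0.5% local = 6% → €4.60
2% milk (gallon) €5.13: groceries → 6.5% + 0% local = 6.5% → €0.33
Watch battery replacement €13.53: personal services → 0% + 1.75% local = 1.75% → €0.24
Total tax = €0.40 + €0.80 + €8.22 + €0.48 + €0.45 + €0.41 + €4.60 + €0.33 + €0.24 = €15.93

€15.93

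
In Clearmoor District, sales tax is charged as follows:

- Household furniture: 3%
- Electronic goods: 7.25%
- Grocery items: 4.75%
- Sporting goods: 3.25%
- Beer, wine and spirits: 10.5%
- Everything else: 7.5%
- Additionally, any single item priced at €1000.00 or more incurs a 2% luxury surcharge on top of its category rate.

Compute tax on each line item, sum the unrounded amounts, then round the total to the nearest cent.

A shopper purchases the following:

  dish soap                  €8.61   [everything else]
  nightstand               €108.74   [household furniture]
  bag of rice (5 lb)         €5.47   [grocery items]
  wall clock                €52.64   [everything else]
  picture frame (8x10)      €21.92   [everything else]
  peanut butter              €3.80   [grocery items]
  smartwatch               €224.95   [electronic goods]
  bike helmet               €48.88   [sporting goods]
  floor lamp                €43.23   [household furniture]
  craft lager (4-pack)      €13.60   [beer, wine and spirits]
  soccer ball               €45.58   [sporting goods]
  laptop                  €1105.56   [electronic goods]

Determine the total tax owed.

€134.31

Dish soap €8.61: everything else → 7.5% → €0.64575
Nightstand €108.74: household furniture → 3% → €3.2622
Bag of rice (5 lb) €5.47: grocery items → 4.75% → €0.259825
Wall clock €52.64: everything else → 7.5% → €3.948
Picture frame (8x10) €21.92: everything else → 7.5% → €1.644
Peanut butter €3.80: grocery items → 4.75% → €0.1805
Smartwatch €224.95: electronic goods → 7.25% → €16.308875
Bike helmet €48.88: sporting goods → 3.25% → €1.5886
Floor lamp €43.23: household furniture → 3% → €1.2969
Craft lager (4-pack) €13.60: beer, wine and spirits → 10.5% → €1.428
Soccer ball €45.58: sporting goods → 3.25% → €1.48135
Laptop €1105.56: electronic goods → 7.25% + 2% surcharge = 9.25% → €102.2643
Unrounded tax sum = €134.3083 → €134.31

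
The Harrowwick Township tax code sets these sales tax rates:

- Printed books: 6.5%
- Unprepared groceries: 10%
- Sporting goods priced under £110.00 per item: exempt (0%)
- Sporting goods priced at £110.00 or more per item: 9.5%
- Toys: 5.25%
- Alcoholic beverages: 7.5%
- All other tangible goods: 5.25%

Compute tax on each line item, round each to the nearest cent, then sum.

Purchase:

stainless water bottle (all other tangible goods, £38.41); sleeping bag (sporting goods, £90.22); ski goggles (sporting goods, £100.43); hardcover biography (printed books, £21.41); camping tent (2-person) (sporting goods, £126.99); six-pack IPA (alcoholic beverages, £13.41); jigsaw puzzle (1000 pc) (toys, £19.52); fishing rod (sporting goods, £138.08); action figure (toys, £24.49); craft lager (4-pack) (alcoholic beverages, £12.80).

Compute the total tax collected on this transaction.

Stainless water bottle £38.41: all other tangible goods → 5.25% → £2.02
Sleeping bag £90.22: sporting goods, under £110.00 → 0% → £0.00
Ski goggles £100.43: sporting goods, under £110.00 → 0% → £0.00
Hardcover biography £21.41: printed books → 6.5% → £1.39
Camping tent (2-person) £126.99: sporting goods, £110.00 or more → 9.5% → £12.06
Six-pack IPA £13.41: alcoholic beverages → 7.5% → £1.01
Jigsaw puzzle (1000 pc) £19.52: toys → 5.25% → £1.02
Fishing rod £138.08: sporting goods, £110.00 or more → 9.5% → £13.12
Action figure £24.49: toys → 5.25% → £1.29
Craft lager (4-pack) £12.80: alcoholic beverages → 7.5% → £0.96
Total tax = £2.02 + £1.39 + £12.06 + £1.01 + £1.02 + £13.12 + £1.29 + £0.96 = £32.87

£32.87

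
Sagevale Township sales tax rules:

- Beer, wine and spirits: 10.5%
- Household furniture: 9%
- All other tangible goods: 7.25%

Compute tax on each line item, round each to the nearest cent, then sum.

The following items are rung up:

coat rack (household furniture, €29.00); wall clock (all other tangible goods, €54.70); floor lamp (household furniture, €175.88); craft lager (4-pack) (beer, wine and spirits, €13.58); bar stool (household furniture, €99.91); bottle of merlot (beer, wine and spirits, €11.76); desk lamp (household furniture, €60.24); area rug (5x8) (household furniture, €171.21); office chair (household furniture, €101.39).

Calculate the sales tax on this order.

€64.02

Coat rack €29.00: household furniture → 9% → €2.61
Wall clock €54.70: all other tangible goods → 7.25% → €3.97
Floor lamp €175.88: household furniture → 9% → €15.83
Craft lager (4-pack) €13.58: beer, wine and spirits → 10.5% → €1.43
Bar stool €99.91: household furniture → 9% → €8.99
Bottle of merlot €11.76: beer, wine and spirits → 10.5% → €1.23
Desk lamp €60.24: household furniture → 9% → €5.42
Area rug (5x8) €171.21: household furniture → 9% → €15.41
Office chair €101.39: household furniture → 9% → €9.13
Total tax = €2.61 + €3.97 + €15.83 + €1.43 + €8.99 + €1.23 + €5.42 + €15.41 + €9.13 = €64.02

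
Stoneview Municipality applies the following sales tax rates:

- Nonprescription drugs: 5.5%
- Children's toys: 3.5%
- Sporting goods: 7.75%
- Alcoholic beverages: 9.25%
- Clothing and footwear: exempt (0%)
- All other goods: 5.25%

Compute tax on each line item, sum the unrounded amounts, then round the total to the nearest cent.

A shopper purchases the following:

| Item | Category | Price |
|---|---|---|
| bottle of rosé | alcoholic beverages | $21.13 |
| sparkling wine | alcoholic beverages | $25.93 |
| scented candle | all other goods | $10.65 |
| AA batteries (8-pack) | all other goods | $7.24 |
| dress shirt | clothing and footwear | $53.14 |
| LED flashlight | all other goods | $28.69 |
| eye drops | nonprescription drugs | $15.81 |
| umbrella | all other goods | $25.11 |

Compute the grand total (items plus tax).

Bottle of rosé $21.13: alcoholic beverages → 9.25% → $1.954525
Sparkling wine $25.93: alcoholic beverages → 9.25% → $2.398525
Scented candle $10.65: all other goods → 5.25% → $0.559125
AA batteries (8-pack) $7.24: all other goods → 5.25% → $0.3801
Dress shirt $53.14: clothing and footwear → 0% → $0.00
LED flashlight $28.69: all other goods → 5.25% → $1.506225
Eye drops $15.81: nonprescription drugs → 5.5% → $0.86955
Umbrella $25.11: all other goods → 5.25% → $1.318275
Subtotal = $187.70; unrounded tax = $8.986325 → $8.99; total due = $196.69

$196.69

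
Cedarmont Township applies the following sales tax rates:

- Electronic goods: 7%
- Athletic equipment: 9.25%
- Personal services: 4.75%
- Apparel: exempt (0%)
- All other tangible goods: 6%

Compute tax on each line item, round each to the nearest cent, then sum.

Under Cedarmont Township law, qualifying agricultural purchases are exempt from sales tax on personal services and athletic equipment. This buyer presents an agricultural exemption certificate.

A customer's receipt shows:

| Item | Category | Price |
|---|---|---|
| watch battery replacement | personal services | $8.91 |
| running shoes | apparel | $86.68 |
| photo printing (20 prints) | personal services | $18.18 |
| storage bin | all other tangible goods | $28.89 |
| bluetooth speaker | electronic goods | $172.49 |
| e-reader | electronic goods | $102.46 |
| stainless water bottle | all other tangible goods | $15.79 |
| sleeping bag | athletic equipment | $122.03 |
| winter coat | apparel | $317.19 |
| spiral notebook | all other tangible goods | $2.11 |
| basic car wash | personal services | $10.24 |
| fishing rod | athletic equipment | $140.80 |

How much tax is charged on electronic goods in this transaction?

$19.24

Bluetooth speaker $172.49: electronic goods → 7% → $12.07
E-reader $102.46: electronic goods → 7% → $7.17
Tax on electronic goods = $12.07 + $7.17 = $19.24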